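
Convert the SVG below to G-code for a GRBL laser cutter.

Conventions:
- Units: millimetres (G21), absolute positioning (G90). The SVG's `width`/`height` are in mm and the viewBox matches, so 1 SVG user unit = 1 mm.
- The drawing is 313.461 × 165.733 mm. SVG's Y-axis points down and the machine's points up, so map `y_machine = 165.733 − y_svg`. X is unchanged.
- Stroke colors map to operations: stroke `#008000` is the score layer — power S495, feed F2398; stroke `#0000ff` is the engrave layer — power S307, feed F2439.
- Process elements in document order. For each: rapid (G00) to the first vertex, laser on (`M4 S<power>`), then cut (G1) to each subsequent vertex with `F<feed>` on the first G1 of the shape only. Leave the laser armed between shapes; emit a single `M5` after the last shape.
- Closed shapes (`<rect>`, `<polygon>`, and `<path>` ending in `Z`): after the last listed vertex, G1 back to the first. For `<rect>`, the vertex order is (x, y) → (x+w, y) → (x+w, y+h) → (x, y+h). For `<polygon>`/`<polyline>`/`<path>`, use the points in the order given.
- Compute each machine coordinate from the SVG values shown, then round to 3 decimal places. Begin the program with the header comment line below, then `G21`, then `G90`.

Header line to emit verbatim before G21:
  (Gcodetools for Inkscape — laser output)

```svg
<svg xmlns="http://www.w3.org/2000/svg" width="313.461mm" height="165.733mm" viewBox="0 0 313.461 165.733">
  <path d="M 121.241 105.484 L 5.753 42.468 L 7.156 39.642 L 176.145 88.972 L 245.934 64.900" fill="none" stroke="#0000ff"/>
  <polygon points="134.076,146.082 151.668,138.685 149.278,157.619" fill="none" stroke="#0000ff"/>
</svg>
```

viewBox `0 0 313.461 165.733` with mm width/height → 1 unit = 1 mm. Flip: y_m = 165.733 − y_svg.

**Shape 1** — `<path>` open polyline, stroke `#0000ff` → engrave (S307, F2439). Machine vertices: (121.241,60.249) → (5.753,123.265) → (7.156,126.091) → (176.145,76.761) → (245.934,100.833). Open path.

**Shape 2** — `<polygon>` regular polygon, stroke `#0000ff` → engrave (S307, F2439). Machine vertices: (134.076,19.651) → (151.668,27.048) → (149.278,8.114) → (134.076,19.651). Closed: final G1 returns to the first vertex.

(Gcodetools for Inkscape — laser output)
G21
G90
G00 X121.241 Y60.249
M4 S307
G1 X5.753 Y123.265 F2439
G1 X7.156 Y126.091
G1 X176.145 Y76.761
G1 X245.934 Y100.833
G00 X134.076 Y19.651
M4 S307
G1 X151.668 Y27.048 F2439
G1 X149.278 Y8.114
G1 X134.076 Y19.651
M5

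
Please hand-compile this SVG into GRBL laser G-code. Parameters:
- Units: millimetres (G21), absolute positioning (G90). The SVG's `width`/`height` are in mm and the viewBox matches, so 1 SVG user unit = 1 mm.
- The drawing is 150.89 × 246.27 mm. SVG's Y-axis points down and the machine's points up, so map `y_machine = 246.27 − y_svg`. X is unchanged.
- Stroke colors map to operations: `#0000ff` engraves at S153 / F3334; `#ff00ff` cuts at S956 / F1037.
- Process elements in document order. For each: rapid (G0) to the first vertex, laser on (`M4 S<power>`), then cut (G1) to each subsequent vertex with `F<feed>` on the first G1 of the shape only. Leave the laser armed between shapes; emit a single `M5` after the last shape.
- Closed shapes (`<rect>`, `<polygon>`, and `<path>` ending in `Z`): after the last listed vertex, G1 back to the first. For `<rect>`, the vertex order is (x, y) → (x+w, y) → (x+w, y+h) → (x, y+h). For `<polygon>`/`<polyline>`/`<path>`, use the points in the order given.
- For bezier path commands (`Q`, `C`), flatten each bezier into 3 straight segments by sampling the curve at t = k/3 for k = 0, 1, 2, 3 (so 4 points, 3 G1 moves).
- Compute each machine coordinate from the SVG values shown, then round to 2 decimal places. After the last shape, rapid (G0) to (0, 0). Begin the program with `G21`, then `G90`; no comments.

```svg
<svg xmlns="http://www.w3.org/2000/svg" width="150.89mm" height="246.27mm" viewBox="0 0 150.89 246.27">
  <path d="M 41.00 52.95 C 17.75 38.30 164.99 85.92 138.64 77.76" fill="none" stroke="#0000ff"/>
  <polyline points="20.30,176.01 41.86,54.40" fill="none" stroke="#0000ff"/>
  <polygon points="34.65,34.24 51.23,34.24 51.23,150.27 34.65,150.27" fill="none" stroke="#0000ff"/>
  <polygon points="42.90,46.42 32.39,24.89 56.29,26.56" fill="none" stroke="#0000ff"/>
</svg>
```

Since the viewBox matches the mm dimensions, user units are millimetres directly. The only transform is the Y-flip y_m = 246.27 − y_svg.

Shape 1 is a cubic bezier drawn with `<path>`. Its stroke #0000ff means engrave at S153, F3334. After flipping Y the toolpath is (41.00,193.32) → (61.84,191.59) → (119.87,174.57) → (138.64,168.51).

Shape 2 is a line segment drawn with `<polyline>`. Its stroke #0000ff means engrave at S153, F3334. After flipping Y the toolpath is (20.30,70.26) → (41.86,191.87).

Shape 3 is a rectangle drawn with `<polygon>`. Its stroke #0000ff means engrave at S153, F3334. After flipping Y the toolpath is (34.65,212.03) → (51.23,212.03) → (51.23,96.00) → (34.65,96.00) → (34.65,212.03), returning to the start.

Shape 4 is a regular polygon drawn with `<polygon>`. Its stroke #0000ff means engrave at S153, F3334. After flipping Y the toolpath is (42.90,199.85) → (32.39,221.38) → (56.29,219.71) → (42.90,199.85), returning to the start.

G21
G90
G0 X41.00 Y193.32
M4 S153
G1 X61.84 Y191.59 F3334
G1 X119.87 Y174.57
G1 X138.64 Y168.51
G0 X20.30 Y70.26
M4 S153
G1 X41.86 Y191.87 F3334
G0 X34.65 Y212.03
M4 S153
G1 X51.23 Y212.03 F3334
G1 X51.23 Y96.00
G1 X34.65 Y96.00
G1 X34.65 Y212.03
G0 X42.90 Y199.85
M4 S153
G1 X32.39 Y221.38 F3334
G1 X56.29 Y219.71
G1 X42.90 Y199.85
M5
G0 X0.00 Y0.00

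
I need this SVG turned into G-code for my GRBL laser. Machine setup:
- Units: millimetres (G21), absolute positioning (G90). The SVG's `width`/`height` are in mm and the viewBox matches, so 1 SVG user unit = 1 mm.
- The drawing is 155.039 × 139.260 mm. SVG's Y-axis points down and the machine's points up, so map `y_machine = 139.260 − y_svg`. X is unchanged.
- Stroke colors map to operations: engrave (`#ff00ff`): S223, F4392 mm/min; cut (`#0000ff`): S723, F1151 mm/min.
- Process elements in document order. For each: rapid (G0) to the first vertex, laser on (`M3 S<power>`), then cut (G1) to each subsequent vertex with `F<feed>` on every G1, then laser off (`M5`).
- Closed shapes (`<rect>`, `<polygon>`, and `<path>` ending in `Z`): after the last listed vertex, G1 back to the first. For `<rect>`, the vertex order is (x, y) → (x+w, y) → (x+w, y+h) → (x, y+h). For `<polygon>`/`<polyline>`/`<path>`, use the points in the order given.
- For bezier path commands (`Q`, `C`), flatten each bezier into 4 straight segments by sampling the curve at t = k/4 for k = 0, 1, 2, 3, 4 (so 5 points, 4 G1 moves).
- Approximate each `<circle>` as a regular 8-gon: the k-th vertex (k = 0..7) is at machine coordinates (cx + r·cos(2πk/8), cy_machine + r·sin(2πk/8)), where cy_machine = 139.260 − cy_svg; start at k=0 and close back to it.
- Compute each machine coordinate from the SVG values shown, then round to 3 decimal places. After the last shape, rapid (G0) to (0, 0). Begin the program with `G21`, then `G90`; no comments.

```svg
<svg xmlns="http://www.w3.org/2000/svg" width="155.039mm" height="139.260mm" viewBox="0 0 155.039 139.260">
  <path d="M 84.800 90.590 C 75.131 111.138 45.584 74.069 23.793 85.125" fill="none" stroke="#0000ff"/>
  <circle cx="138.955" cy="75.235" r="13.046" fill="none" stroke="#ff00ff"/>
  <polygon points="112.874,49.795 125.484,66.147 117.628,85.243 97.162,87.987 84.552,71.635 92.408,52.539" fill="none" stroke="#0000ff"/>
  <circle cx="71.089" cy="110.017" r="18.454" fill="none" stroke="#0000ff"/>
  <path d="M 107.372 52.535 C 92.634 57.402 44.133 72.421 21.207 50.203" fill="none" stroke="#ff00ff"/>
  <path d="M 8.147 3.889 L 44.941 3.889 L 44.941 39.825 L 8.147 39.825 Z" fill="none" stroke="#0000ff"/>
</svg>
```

G21
G90
G0 X84.800 Y48.670
M3 S723
G1 X74.253 Y42.410 F1151
G1 X58.842 Y47.843 F1151
G1 X41.159 Y55.056 F1151
G1 X23.793 Y54.135 F1151
M5
G0 X152.001 Y64.025
M3 S223
G1 X148.180 Y73.250 F4392
G1 X138.955 Y77.071 F4392
G1 X129.730 Y73.250 F4392
G1 X125.909 Y64.025 F4392
G1 X129.730 Y54.800 F4392
G1 X138.955 Y50.979 F4392
G1 X148.180 Y54.800 F4392
G1 X152.001 Y64.025 F4392
M5
G0 X112.874 Y89.465
M3 S723
G1 X125.484 Y73.113 F1151
G1 X117.628 Y54.017 F1151
G1 X97.162 Y51.273 F1151
G1 X84.552 Y67.625 F1151
G1 X92.408 Y86.721 F1151
G1 X112.874 Y89.465 F1151
M5
G0 X89.543 Y29.243
M3 S723
G1 X84.138 Y42.292 F1151
G1 X71.089 Y47.697 F1151
G1 X58.040 Y42.292 F1151
G1 X52.635 Y29.243 F1151
G1 X58.040 Y16.194 F1151
G1 X71.089 Y10.789 F1151
G1 X84.138 Y16.194 F1151
G1 X89.543 Y29.243 F1151
M5
G0 X107.372 Y86.725
M3 S223
G1 X90.915 Y81.912 F4392
G1 X67.360 Y77.734 F4392
G1 X42.270 Y78.635 F4392
G1 X21.207 Y89.057 F4392
M5
G0 X8.147 Y135.371
M3 S723
G1 X44.941 Y135.371 F1151
G1 X44.941 Y99.435 F1151
G1 X8.147 Y99.435 F1151
G1 X8.147 Y135.371 F1151
M5
G0 X0.000 Y0.000

1 u = 1 mm; y_m = 139.260 − y.

[1] `<path>` cubic bezier, #0000ff→cut S723 F1151: (84.800,48.670) → (74.253,42.410) → (58.842,47.843) → (41.159,55.056) → (23.793,54.135)

[2] `<circle>` circle, #ff00ff→engrave S223 F4392: (152.001,64.025) → (148.180,73.250) → (138.955,77.071) → (129.730,73.250) → (125.909,64.025) → (129.730,54.800) → (138.955,50.979) → (148.180,54.800) → (152.001,64.025) (closed)

[3] `<polygon>` regular polygon, #0000ff→cut S723 F1151: (112.874,89.465) → (125.484,73.113) → (117.628,54.017) → (97.162,51.273) → (84.552,67.625) → (92.408,86.721) → (112.874,89.465) (closed)

[4] `<circle>` circle, #0000ff→cut S723 F1151: (89.543,29.243) → (84.138,42.292) → (71.089,47.697) → (58.040,42.292) → (52.635,29.243) → (58.040,16.194) → (71.089,10.789) → (84.138,16.194) → (89.543,29.243) (closed)

[5] `<path>` cubic bezier, #ff00ff→engrave S223 F4392: (107.372,86.725) → (90.915,81.912) → (67.360,77.734) → (42.270,78.635) → (21.207,89.057)

[6] `<path>` rectangle, #0000ff→cut S723 F1151: (8.147,135.371) → (44.941,135.371) → (44.941,99.435) → (8.147,99.435) → (8.147,135.371) (closed)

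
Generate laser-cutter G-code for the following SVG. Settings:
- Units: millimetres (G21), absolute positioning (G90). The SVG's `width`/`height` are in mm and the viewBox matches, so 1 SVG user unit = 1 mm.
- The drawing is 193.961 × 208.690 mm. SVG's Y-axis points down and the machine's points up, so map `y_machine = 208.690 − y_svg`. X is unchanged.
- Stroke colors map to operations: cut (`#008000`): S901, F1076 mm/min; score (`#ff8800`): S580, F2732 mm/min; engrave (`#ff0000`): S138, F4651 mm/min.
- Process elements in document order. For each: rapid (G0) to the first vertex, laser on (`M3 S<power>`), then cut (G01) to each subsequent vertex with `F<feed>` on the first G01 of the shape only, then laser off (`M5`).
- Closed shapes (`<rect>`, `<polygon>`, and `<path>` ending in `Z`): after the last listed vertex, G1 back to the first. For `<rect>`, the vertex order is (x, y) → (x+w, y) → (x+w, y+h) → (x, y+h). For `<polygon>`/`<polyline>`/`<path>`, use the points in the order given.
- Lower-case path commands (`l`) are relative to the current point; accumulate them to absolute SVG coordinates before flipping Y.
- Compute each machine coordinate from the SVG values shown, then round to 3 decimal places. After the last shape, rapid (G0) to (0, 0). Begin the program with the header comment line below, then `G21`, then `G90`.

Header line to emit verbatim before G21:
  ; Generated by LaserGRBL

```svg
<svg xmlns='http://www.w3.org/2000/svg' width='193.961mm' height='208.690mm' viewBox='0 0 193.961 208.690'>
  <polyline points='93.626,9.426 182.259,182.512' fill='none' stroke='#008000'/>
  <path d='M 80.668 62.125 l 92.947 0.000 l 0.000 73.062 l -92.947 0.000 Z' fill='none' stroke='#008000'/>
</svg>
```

; Generated by LaserGRBL
G21
G90
G0 X93.626 Y199.264
M3 S901
G01 X182.259 Y26.178 F1076
M5
G0 X80.668 Y146.565
M3 S901
G01 X173.615 Y146.565 F1076
G01 X173.615 Y73.503
G01 X80.668 Y73.503
G01 X80.668 Y146.565
M5
G0 X0.000 Y0.000

viewBox `0 0 193.961 208.690` with mm width/height → 1 unit = 1 mm. Flip: y_m = 208.690 − y_svg.

**Shape 1** — `<polyline>` line segment, stroke `#008000` → cut (S901, F1076). Machine vertices: (93.626,199.264) → (182.259,26.178). Open path.

**Shape 2** — `<path>` rectangle, stroke `#008000` → cut (S901, F1076). Machine vertices: (80.668,146.565) → (173.615,146.565) → (173.615,73.503) → (80.668,73.503) → (80.668,146.565). Closed: final G1 returns to the first vertex.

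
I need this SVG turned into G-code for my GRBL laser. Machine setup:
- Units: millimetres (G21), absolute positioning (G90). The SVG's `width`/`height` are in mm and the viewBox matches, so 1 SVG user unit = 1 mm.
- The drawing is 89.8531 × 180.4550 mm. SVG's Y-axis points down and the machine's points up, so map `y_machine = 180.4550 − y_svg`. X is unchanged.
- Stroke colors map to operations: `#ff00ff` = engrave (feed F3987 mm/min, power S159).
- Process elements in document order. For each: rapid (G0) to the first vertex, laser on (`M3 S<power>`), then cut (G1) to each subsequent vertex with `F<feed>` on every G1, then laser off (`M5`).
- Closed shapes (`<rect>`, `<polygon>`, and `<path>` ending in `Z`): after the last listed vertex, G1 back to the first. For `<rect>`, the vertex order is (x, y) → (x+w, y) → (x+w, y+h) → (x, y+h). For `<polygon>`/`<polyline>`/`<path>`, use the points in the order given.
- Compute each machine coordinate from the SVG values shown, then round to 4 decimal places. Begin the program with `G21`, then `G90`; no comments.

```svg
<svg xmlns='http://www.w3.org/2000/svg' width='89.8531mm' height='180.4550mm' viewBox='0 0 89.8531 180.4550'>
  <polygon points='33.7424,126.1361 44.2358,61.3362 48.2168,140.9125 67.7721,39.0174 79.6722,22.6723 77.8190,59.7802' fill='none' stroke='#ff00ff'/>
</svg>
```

G21
G90
G0 X33.7424 Y54.3189
M3 S159
G1 X44.2358 Y119.1188 F3987
G1 X48.2168 Y39.5425 F3987
G1 X67.7721 Y141.4376 F3987
G1 X79.6722 Y157.7827 F3987
G1 X77.8190 Y120.6748 F3987
G1 X33.7424 Y54.3189 F3987
M5

1 u = 1 mm; y_m = 180.4550 − y.

[1] `<polygon>` closed polygon, #ff00ff→engrave S159 F3987: (33.7424,54.3189) → (44.2358,119.1188) → (48.2168,39.5425) → (67.7721,141.4376) → (79.6722,157.7827) → (77.8190,120.6748) → (33.7424,54.3189) (closed)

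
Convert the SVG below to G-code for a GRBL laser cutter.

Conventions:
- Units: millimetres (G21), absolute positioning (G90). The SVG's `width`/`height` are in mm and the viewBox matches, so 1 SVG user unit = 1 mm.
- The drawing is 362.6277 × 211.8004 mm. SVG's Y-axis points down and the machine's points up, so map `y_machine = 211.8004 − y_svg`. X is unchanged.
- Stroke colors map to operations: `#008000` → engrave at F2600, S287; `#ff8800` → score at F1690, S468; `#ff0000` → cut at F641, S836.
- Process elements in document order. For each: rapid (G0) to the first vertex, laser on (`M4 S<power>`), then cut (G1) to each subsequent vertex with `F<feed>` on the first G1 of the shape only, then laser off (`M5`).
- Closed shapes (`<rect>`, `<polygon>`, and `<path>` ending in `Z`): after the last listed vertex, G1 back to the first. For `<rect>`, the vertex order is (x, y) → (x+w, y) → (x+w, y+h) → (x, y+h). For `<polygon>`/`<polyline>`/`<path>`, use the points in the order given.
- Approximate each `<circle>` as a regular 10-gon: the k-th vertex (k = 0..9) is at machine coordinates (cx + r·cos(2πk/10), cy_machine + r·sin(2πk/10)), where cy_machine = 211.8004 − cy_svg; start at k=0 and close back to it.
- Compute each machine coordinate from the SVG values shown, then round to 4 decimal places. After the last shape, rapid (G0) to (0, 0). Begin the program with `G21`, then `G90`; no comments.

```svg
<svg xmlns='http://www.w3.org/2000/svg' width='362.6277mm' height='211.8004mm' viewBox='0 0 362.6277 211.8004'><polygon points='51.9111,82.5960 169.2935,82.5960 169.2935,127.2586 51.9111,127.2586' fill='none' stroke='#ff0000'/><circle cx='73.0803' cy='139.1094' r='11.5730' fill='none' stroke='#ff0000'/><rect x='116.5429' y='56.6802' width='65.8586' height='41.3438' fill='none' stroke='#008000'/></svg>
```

Since the viewBox matches the mm dimensions, user units are millimetres directly. The only transform is the Y-flip y_m = 211.8004 − y_svg.

Shape 1 is a rectangle drawn with `<polygon>`. Its stroke #ff0000 means cut at S836, F641. After flipping Y the toolpath is (51.9111,129.2044) → (169.2935,129.2044) → (169.2935,84.5418) → (51.9111,84.5418) → (51.9111,129.2044), returning to the start.

Shape 2 is a circle drawn with `<circle>`. Its stroke #ff0000 means cut at S836, F641. After flipping Y the toolpath is (84.6533,72.6910) → (82.4431,79.4934) → (76.6566,83.6976) → (69.5040,83.6976) → (63.7175,79.4934) → (61.5073,72.6910) → (63.7175,65.8886) → (69.5040,61.6844) → (76.6566,61.6844) → (82.4431,65.8886) → (84.6533,72.6910), returning to the start.

Shape 3 is a rectangle drawn with `<rect>`. Its stroke #008000 means engrave at S287, F2600. After flipping Y the toolpath is (116.5429,155.1202) → (182.4015,155.1202) → (182.4015,113.7764) → (116.5429,113.7764) → (116.5429,155.1202), returning to the start.

G21
G90
G0 X51.9111 Y129.2044
M4 S836
G1 X169.2935 Y129.2044 F641
G1 X169.2935 Y84.5418
G1 X51.9111 Y84.5418
G1 X51.9111 Y129.2044
M5
G0 X84.6533 Y72.6910
M4 S836
G1 X82.4431 Y79.4934 F641
G1 X76.6566 Y83.6976
G1 X69.5040 Y83.6976
G1 X63.7175 Y79.4934
G1 X61.5073 Y72.6910
G1 X63.7175 Y65.8886
G1 X69.5040 Y61.6844
G1 X76.6566 Y61.6844
G1 X82.4431 Y65.8886
G1 X84.6533 Y72.6910
M5
G0 X116.5429 Y155.1202
M4 S287
G1 X182.4015 Y155.1202 F2600
G1 X182.4015 Y113.7764
G1 X116.5429 Y113.7764
G1 X116.5429 Y155.1202
M5
G0 X0.0000 Y0.0000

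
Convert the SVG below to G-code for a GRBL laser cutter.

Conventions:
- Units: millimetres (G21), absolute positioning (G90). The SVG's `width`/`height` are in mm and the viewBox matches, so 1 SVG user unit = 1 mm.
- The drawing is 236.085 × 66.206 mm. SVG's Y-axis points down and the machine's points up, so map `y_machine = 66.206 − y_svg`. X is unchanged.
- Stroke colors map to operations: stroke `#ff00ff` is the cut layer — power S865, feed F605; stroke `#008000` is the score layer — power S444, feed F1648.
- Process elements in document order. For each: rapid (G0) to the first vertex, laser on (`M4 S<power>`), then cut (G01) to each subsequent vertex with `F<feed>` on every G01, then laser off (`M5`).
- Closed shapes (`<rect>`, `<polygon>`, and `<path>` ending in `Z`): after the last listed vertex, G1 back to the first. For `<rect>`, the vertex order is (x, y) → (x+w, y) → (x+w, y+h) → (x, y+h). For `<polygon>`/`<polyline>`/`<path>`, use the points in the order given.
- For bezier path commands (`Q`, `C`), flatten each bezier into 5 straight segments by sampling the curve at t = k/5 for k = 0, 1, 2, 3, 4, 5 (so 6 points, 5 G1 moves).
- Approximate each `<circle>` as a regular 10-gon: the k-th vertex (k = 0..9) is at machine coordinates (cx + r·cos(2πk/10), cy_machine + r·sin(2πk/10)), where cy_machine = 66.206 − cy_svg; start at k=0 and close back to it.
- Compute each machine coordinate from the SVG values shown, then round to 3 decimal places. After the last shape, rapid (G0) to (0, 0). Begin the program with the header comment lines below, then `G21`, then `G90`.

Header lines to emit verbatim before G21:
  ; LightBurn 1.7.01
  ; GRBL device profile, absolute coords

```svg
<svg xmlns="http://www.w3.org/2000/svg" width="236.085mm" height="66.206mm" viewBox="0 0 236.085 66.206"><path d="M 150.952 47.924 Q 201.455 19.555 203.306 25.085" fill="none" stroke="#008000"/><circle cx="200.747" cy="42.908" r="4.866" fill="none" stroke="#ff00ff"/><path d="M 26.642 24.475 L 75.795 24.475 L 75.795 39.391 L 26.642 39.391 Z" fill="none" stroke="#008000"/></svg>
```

; LightBurn 1.7.01
; GRBL device profile, absolute coords
G21
G90
G0 X150.952 Y18.282
M4 S444
G01 X169.207 Y28.274 F1648
G01 X183.570 Y35.553 F1648
G01 X194.041 Y40.121 F1648
G01 X200.620 Y41.977 F1648
G01 X203.306 Y41.121 F1648
M5
G0 X205.613 Y23.298
M4 S865
G01 X204.684 Y26.158 F605
G01 X202.251 Y27.926 F605
G01 X199.243 Y27.926 F605
G01 X196.810 Y26.158 F605
G01 X195.881 Y23.298 F605
G01 X196.810 Y20.438 F605
G01 X199.243 Y18.670 F605
G01 X202.251 Y18.670 F605
G01 X204.684 Y20.438 F605
G01 X205.613 Y23.298 F605
M5
G0 X26.642 Y41.731
M4 S444
G01 X75.795 Y41.731 F1648
G01 X75.795 Y26.815 F1648
G01 X26.642 Y26.815 F1648
G01 X26.642 Y41.731 F1648
M5
G0 X0.000 Y0.000

1 u = 1 mm; y_m = 66.206 − y.

[1] `<path>` quadratic bezier, #008000→score S444 F1648: (150.952,18.282) → (169.207,28.274) → (183.570,35.553) → (194.041,40.121) → (200.620,41.977) → (203.306,41.121)

[2] `<circle>` circle, #ff00ff→cut S865 F605: (205.613,23.298) → (204.684,26.158) → (202.251,27.926) → (199.243,27.926) → (196.810,26.158) → (195.881,23.298) → (196.810,20.438) → (199.243,18.670) → (202.251,18.670) → (204.684,20.438) → (205.613,23.298) (closed)

[3] `<path>` rectangle, #008000→score S444 F1648: (26.642,41.731) → (75.795,41.731) → (75.795,26.815) → (26.642,26.815) → (26.642,41.731) (closed)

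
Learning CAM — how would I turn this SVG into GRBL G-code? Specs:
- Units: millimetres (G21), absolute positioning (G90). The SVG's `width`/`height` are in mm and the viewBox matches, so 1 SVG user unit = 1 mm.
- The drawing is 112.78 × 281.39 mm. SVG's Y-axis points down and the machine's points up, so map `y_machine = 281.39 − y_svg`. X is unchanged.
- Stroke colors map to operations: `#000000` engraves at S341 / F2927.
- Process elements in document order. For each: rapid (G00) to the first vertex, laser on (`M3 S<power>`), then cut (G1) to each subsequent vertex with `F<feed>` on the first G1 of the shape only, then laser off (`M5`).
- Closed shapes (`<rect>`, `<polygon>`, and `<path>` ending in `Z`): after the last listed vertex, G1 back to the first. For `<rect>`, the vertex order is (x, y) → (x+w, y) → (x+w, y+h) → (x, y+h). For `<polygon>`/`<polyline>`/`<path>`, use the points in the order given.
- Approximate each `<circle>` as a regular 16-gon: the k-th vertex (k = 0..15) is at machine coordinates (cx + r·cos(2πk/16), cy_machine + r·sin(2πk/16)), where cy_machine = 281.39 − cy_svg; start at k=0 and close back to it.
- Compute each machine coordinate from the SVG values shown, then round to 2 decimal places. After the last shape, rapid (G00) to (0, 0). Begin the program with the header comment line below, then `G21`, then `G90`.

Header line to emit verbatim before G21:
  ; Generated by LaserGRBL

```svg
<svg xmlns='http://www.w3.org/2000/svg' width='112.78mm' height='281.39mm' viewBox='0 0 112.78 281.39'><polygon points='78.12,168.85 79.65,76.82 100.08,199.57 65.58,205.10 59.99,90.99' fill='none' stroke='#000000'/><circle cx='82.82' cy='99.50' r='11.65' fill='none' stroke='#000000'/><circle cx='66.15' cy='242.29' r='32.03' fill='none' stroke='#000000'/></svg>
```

viewBox `0 0 112.78 281.39` with mm width/height → 1 unit = 1 mm. Flip: y_m = 281.39 − y_svg.

**Shape 1** — `<polygon>` closed polygon, stroke `#000000` → engrave (S341, F2927). Machine vertices: (78.12,112.54) → (79.65,204.57) → (100.08,81.82) → (65.58,76.29) → (59.99,190.40) → (78.12,112.54). Closed: final G1 returns to the first vertex.

**Shape 2** — `<circle>` circle, stroke `#000000` → engrave (S341, F2927). Machine vertices: (94.47,181.89) → (93.58,186.35) → (91.06,190.13) → (87.28,192.65) → (82.82,193.54) → (78.36,192.65) → (74.58,190.13) → (72.06,186.35) → (71.17,181.89) → (72.06,177.43) → (74.58,173.65) → (78.36,171.13) → (82.82,170.24) → (87.28,171.13) → (91.06,173.65) → (93.58,177.43) → (94.47,181.89). Closed: final G1 returns to the first vertex.

**Shape 3** — `<circle>` circle, stroke `#000000` → engrave (S341, F2927). Machine vertices: (98.18,39.10) → (95.74,51.36) → (88.80,61.75) → (78.41,68.69) → (66.15,71.13) → (53.89,68.69) → (43.50,61.75) → (36.56,51.36) → (34.12,39.10) → (36.56,26.84) → (43.50,16.45) → (53.89,9.51) → (66.15,7.07) → (78.41,9.51) → (88.80,16.45) → (95.74,26.84) → (98.18,39.10). Closed: final G1 returns to the first vertex.

; Generated by LaserGRBL
G21
G90
G00 X78.12 Y112.54
M3 S341
G1 X79.65 Y204.57 F2927
G1 X100.08 Y81.82
G1 X65.58 Y76.29
G1 X59.99 Y190.40
G1 X78.12 Y112.54
M5
G00 X94.47 Y181.89
M3 S341
G1 X93.58 Y186.35 F2927
G1 X91.06 Y190.13
G1 X87.28 Y192.65
G1 X82.82 Y193.54
G1 X78.36 Y192.65
G1 X74.58 Y190.13
G1 X72.06 Y186.35
G1 X71.17 Y181.89
G1 X72.06 Y177.43
G1 X74.58 Y173.65
G1 X78.36 Y171.13
G1 X82.82 Y170.24
G1 X87.28 Y171.13
G1 X91.06 Y173.65
G1 X93.58 Y177.43
G1 X94.47 Y181.89
M5
G00 X98.18 Y39.10
M3 S341
G1 X95.74 Y51.36 F2927
G1 X88.80 Y61.75
G1 X78.41 Y68.69
G1 X66.15 Y71.13
G1 X53.89 Y68.69
G1 X43.50 Y61.75
G1 X36.56 Y51.36
G1 X34.12 Y39.10
G1 X36.56 Y26.84
G1 X43.50 Y16.45
G1 X53.89 Y9.51
G1 X66.15 Y7.07
G1 X78.41 Y9.51
G1 X88.80 Y16.45
G1 X95.74 Y26.84
G1 X98.18 Y39.10
M5
G00 X0.00 Y0.00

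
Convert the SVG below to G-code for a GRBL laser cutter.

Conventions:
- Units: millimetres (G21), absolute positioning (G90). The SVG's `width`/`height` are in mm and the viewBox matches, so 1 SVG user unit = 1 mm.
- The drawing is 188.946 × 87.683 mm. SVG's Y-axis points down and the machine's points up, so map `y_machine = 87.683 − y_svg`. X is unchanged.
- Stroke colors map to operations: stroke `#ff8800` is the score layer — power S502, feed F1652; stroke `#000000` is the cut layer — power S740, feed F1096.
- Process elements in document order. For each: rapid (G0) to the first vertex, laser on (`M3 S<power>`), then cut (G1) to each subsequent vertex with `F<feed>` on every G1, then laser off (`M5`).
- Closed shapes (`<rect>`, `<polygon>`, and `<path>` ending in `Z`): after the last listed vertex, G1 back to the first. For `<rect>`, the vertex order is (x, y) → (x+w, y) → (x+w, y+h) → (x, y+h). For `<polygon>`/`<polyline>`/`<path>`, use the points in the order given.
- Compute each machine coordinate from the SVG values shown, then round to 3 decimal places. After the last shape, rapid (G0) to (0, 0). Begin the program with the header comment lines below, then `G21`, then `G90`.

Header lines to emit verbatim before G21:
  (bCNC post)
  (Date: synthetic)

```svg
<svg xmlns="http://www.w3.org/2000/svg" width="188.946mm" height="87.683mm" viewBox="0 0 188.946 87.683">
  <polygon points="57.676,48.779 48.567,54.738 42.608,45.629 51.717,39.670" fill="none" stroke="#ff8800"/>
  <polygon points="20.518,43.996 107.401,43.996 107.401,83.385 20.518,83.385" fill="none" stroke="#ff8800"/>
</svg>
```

Since the viewBox matches the mm dimensions, user units are millimetres directly. The only transform is the Y-flip y_m = 87.683 − y_svg.

Shape 1 is a regular polygon drawn with `<polygon>`. Its stroke #ff8800 means score at S502, F1652. After flipping Y the toolpath is (57.676,38.904) → (48.567,32.945) → (42.608,42.054) → (51.717,48.013) → (57.676,38.904), returning to the start.

Shape 2 is a rectangle drawn with `<polygon>`. Its stroke #ff8800 means score at S502, F1652. After flipping Y the toolpath is (20.518,43.687) → (107.401,43.687) → (107.401,4.298) → (20.518,4.298) → (20.518,43.687), returning to the start.

(bCNC post)
(Date: synthetic)
G21
G90
G0 X57.676 Y38.904
M3 S502
G1 X48.567 Y32.945 F1652
G1 X42.608 Y42.054 F1652
G1 X51.717 Y48.013 F1652
G1 X57.676 Y38.904 F1652
M5
G0 X20.518 Y43.687
M3 S502
G1 X107.401 Y43.687 F1652
G1 X107.401 Y4.298 F1652
G1 X20.518 Y4.298 F1652
G1 X20.518 Y43.687 F1652
M5
G0 X0.000 Y0.000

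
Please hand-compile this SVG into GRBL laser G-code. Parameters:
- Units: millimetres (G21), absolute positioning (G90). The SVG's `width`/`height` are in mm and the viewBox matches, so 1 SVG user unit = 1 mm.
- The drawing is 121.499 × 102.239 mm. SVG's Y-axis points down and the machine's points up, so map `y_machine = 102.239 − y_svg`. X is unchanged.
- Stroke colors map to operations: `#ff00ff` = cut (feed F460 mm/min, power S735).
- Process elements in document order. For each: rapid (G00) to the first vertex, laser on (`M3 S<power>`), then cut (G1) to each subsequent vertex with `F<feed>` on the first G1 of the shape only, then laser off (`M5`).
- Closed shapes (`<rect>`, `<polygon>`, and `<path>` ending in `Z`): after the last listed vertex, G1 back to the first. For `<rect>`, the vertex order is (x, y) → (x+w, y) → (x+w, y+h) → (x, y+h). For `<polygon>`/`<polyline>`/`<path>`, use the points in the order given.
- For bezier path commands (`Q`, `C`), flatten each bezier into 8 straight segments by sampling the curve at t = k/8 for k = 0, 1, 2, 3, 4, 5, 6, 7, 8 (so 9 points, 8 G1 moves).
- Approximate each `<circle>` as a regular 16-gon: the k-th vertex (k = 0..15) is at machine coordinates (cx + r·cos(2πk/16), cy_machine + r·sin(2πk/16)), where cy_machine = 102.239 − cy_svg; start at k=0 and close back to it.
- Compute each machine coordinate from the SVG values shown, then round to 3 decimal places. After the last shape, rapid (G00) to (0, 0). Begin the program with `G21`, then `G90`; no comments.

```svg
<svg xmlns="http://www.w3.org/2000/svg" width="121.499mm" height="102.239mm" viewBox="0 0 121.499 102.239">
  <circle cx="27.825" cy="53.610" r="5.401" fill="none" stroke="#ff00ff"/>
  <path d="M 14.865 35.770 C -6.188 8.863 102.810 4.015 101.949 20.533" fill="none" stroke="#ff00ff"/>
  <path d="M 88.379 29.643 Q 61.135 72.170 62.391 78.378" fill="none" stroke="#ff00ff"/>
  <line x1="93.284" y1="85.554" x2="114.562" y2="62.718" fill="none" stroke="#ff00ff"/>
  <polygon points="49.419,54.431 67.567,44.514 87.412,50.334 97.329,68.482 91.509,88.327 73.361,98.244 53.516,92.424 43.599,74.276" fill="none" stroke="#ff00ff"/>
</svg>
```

G21
G90
G00 X33.226 Y48.629
M3 S735
G1 X32.815 Y50.696 F460
G1 X31.644 Y52.448
G1 X29.892 Y53.619
G1 X27.825 Y54.030
G1 X25.758 Y53.619
G1 X24.006 Y52.448
G1 X22.835 Y50.696
G1 X22.424 Y48.629
G1 X22.835 Y46.562
G1 X24.006 Y44.810
G1 X25.758 Y43.639
G1 X27.825 Y43.228
G1 X29.892 Y43.639
G1 X31.644 Y44.810
G1 X32.815 Y46.562
G1 X33.226 Y48.629
M5
G00 X14.865 Y66.469
M3 S735
G1 X12.598 Y75.526 F460
G1 X19.711 Y82.524
G1 X33.394 Y87.470
G1 X50.835 Y90.372
G1 X69.222 Y91.238
G1 X85.745 Y90.078
G1 X97.591 Y86.897
G1 X101.949 Y81.706
M5
G00 X88.379 Y72.596
M3 S735
G1 X82.013 Y62.532 F460
G1 X76.538 Y53.602
G1 X71.954 Y45.808
G1 X68.260 Y39.149
G1 X65.457 Y33.624
G1 X63.544 Y29.235
G1 X62.522 Y25.980
G1 X62.391 Y23.861
M5
G00 X93.284 Y16.685
M3 S735
G1 X114.562 Y39.521 F460
M5
G00 X49.419 Y47.808
M3 S735
G1 X67.567 Y57.725 F460
G1 X87.412 Y51.905
G1 X97.329 Y33.757
G1 X91.509 Y13.912
G1 X73.361 Y3.995
G1 X53.516 Y9.815
G1 X43.599 Y27.963
G1 X49.419 Y47.808
M5
G00 X0.000 Y0.000

viewBox `0 0 121.499 102.239` with mm width/height → 1 unit = 1 mm. Flip: y_m = 102.239 − y_svg.

**Shape 1** — `<circle>` circle, stroke `#ff00ff` → cut (S735, F460). Machine vertices: (33.226,48.629) → (32.815,50.696) → (31.644,52.448) → (29.892,53.619) → (27.825,54.030) → (25.758,53.619) → (24.006,52.448) → (22.835,50.696) → (22.424,48.629) → (22.835,46.562) → (24.006,44.810) → (25.758,43.639) → (27.825,43.228) → (29.892,43.639) → (31.644,44.810) → (32.815,46.562) → (33.226,48.629). Closed: final G1 returns to the first vertex.

**Shape 2** — `<path>` cubic bezier, stroke `#ff00ff` → cut (S735, F460). Control points (SVG): P0=(14.865,35.770), P1=(-6.188,8.863), P2=(102.810,4.015), P3=(101.949,20.533); sampled at t=k/8. Machine vertices: (14.865,66.469) → (12.598,75.526) → (19.711,82.524) → (33.394,87.470) → (50.835,90.372) → (69.222,91.238) → (85.745,90.078) → (97.591,86.897) → (101.949,81.706). Open path.

**Shape 3** — `<path>` quadratic bezier, stroke `#ff00ff` → cut (S735, F460). Control points (SVG): P0=(88.379,29.643), P1=(61.135,72.170), P2=(62.391,78.378); sampled at t=k/8. Machine vertices: (88.379,72.596) → (82.013,62.532) → (76.538,53.602) → (71.954,45.808) → (68.260,39.149) → (65.457,33.624) → (63.544,29.235) → (62.522,25.980) → (62.391,23.861). Open path.

**Shape 4** — `<line>` line segment, stroke `#ff00ff` → cut (S735, F460). Machine vertices: (93.284,16.685) → (114.562,39.521). Open path.

**Shape 5** — `<polygon>` regular polygon, stroke `#ff00ff` → cut (S735, F460). Machine vertices: (49.419,47.808) → (67.567,57.725) → (87.412,51.905) → (97.329,33.757) → (91.509,13.912) → (73.361,3.995) → (53.516,9.815) → (43.599,27.963) → (49.419,47.808). Closed: final G1 returns to the first vertex.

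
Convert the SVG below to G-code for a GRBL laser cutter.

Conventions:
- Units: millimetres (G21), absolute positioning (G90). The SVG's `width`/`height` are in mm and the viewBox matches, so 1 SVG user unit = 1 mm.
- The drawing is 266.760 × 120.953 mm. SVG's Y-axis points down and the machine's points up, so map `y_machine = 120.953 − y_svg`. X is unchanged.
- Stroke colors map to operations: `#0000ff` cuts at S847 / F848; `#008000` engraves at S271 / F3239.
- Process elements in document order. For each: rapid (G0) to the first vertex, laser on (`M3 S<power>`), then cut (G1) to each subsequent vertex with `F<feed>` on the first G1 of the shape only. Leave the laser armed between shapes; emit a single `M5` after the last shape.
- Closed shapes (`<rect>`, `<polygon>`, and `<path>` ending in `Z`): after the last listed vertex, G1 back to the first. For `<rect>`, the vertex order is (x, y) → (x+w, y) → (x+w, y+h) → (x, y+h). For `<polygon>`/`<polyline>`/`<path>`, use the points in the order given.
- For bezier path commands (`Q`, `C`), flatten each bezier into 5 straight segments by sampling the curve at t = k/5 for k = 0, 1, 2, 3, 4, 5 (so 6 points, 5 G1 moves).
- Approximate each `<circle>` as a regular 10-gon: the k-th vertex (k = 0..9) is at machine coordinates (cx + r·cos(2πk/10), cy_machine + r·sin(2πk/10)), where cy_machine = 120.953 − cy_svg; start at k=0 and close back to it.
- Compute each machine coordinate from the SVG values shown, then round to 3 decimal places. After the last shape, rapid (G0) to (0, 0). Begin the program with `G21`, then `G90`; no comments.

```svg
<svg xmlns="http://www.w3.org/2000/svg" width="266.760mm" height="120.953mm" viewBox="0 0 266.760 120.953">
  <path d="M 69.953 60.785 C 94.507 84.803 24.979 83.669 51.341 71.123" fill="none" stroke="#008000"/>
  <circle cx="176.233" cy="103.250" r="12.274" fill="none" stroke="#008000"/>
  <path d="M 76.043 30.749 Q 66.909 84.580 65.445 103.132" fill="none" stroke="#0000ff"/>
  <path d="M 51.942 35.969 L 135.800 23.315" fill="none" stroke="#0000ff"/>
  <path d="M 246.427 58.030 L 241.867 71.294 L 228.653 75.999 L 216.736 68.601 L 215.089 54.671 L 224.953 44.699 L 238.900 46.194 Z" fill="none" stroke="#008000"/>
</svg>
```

G21
G90
G0 X69.953 Y60.168
M3 S271
G1 X74.915 Y48.666 F3239
G1 X66.417 Y42.540
G1 X53.576 Y41.132
G1 X45.511 Y43.782
G1 X51.341 Y49.830
G0 X188.507 Y17.703
M3 S271
G1 X186.163 Y24.917 F3239
G1 X180.026 Y29.376
G1 X172.440 Y29.376
G1 X166.303 Y24.917
G1 X163.959 Y17.703
G1 X166.303 Y10.489
G1 X172.440 Y6.030
G1 X180.026 Y6.030
G1 X186.163 Y10.489
G1 X188.507 Y17.703
G0 X76.043 Y90.204
M3 S847
G1 X72.696 Y70.083 F848
G1 X69.963 Y52.784
G1 X67.843 Y38.307
G1 X66.337 Y26.653
G1 X65.445 Y17.821
G0 X51.942 Y84.984
M3 S847
G1 X135.800 Y97.638 F848
G0 X246.427 Y62.923
M3 S271
G1 X241.867 Y49.659 F3239
G1 X228.653 Y44.954
G1 X216.736 Y52.352
G1 X215.089 Y66.282
G1 X224.953 Y76.254
G1 X238.900 Y74.759
G1 X246.427 Y62.923
M5
G0 X0.000 Y0.000

Since the viewBox matches the mm dimensions, user units are millimetres directly. The only transform is the Y-flip y_m = 120.953 − y_svg.

Shape 1 is a cubic bezier drawn with `<path>`. Its stroke #008000 means engrave at S271, F3239. After flipping Y the toolpath is (69.953,60.168) → (74.915,48.666) → (66.417,42.540) → (53.576,41.132) → (45.511,43.782) → (51.341,49.830).

Shape 2 is a circle drawn with `<circle>`. Its stroke #008000 means engrave at S271, F3239. After flipping Y the toolpath is (188.507,17.703) → (186.163,24.917) → (180.026,29.376) → (172.440,29.376) → (166.303,24.917) → (163.959,17.703) → (166.303,10.489) → (172.440,6.030) → (180.026,6.030) → (186.163,10.489) → (188.507,17.703), returning to the start.

Shape 3 is a quadratic bezier drawn with `<path>`. Its stroke #0000ff means cut at S847, F848. After flipping Y the toolpath is (76.043,90.204) → (72.696,70.083) → (69.963,52.784) → (67.843,38.307) → (66.337,26.653) → (65.445,17.821).

Shape 4 is a line segment drawn with `<path>`. Its stroke #0000ff means cut at S847, F848. After flipping Y the toolpath is (51.942,84.984) → (135.800,97.638).

Shape 5 is a regular polygon drawn with `<path>`. Its stroke #008000 means engrave at S271, F3239. After flipping Y the toolpath is (246.427,62.923) → (241.867,49.659) → (228.653,44.954) → (216.736,52.352) → (215.089,66.282) → (224.953,76.254) → (238.900,74.759) → (246.427,62.923), returning to the start.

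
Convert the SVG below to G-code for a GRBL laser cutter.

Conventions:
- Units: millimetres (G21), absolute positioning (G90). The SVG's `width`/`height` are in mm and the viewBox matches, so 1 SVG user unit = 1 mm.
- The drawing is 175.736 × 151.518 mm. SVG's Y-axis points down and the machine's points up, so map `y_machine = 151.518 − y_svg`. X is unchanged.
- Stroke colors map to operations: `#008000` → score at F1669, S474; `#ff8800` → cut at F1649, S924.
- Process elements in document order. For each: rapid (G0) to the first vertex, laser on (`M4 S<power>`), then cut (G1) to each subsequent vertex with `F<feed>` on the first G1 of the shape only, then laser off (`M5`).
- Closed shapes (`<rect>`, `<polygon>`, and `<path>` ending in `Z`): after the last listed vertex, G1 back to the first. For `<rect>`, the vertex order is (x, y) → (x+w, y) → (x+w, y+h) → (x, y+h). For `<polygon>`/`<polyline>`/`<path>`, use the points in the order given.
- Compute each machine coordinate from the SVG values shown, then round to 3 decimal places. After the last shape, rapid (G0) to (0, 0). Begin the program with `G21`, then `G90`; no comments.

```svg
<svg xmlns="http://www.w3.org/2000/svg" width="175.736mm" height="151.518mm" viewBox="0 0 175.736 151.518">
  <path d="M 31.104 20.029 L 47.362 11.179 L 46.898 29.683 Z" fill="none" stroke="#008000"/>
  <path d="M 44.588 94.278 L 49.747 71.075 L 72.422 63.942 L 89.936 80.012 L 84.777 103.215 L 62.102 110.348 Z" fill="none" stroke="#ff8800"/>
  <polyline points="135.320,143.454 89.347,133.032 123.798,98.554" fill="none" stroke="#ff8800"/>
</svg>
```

viewBox `0 0 175.736 151.518` with mm width/height → 1 unit = 1 mm. Flip: y_m = 151.518 − y_svg.

**Shape 1** — `<path>` regular polygon, stroke `#008000` → score (S474, F1669). Machine vertices: (31.104,131.489) → (47.362,140.339) → (46.898,121.835) → (31.104,131.489). Closed: final G1 returns to the first vertex.

**Shape 2** — `<path>` regular polygon, stroke `#ff8800` → cut (S924, F1649). Machine vertices: (44.588,57.240) → (49.747,80.443) → (72.422,87.576) → (89.936,71.506) → (84.777,48.303) → (62.102,41.170) → (44.588,57.240). Closed: final G1 returns to the first vertex.

**Shape 3** — `<polyline>` open polyline, stroke `#ff8800` → cut (S924, F1649). Machine vertices: (135.320,8.064) → (89.347,18.486) → (123.798,52.964). Open path.

G21
G90
G0 X31.104 Y131.489
M4 S474
G1 X47.362 Y140.339 F1669
G1 X46.898 Y121.835
G1 X31.104 Y131.489
M5
G0 X44.588 Y57.240
M4 S924
G1 X49.747 Y80.443 F1649
G1 X72.422 Y87.576
G1 X89.936 Y71.506
G1 X84.777 Y48.303
G1 X62.102 Y41.170
G1 X44.588 Y57.240
M5
G0 X135.320 Y8.064
M4 S924
G1 X89.347 Y18.486 F1649
G1 X123.798 Y52.964
M5
G0 X0.000 Y0.000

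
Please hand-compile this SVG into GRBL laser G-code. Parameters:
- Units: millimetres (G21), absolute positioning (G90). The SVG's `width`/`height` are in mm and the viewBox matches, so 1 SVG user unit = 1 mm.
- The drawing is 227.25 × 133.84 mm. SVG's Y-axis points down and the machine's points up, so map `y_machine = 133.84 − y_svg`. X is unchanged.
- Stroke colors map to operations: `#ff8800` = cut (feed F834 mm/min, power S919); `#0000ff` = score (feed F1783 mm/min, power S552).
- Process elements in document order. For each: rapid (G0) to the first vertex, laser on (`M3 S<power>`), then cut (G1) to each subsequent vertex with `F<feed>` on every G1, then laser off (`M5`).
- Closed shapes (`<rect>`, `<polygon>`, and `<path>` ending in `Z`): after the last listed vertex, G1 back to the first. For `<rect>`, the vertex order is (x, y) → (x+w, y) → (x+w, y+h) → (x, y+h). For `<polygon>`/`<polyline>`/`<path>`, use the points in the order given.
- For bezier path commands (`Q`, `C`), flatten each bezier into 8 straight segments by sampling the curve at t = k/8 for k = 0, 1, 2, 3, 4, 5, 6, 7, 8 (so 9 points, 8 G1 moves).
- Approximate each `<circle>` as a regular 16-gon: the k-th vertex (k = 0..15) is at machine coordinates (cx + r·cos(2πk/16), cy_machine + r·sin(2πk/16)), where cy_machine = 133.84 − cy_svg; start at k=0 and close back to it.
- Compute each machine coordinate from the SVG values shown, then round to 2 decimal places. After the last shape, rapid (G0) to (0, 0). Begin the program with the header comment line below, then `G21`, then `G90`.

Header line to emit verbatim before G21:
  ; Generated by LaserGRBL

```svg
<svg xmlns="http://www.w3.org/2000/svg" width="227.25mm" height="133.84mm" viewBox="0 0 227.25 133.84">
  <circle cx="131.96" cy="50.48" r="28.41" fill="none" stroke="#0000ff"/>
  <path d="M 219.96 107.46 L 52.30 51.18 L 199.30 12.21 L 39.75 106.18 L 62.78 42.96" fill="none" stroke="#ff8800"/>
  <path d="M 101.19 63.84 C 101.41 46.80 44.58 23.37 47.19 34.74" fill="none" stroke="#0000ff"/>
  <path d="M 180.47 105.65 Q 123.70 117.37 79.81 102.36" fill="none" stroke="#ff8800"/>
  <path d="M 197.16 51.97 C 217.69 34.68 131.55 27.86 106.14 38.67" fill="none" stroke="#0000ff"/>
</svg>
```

viewBox `0 0 227.25 133.84` with mm width/height → 1 unit = 1 mm. Flip: y_m = 133.84 − y_svg.

**Shape 1** — `<circle>` circle, stroke `#0000ff` → score (S552, F1783). Machine vertices: (160.37,83.36) → (158.21,94.23) → (152.05,103.45) → (142.83,109.61) → (131.96,111.77) → (121.09,109.61) → (111.87,103.45) → (105.71,94.23) → (103.55,83.36) → (105.71,72.49) → (111.87,63.27) → (121.09,57.11) → (131.96,54.95) → (142.83,57.11) → (152.05,63.27) → (158.21,72.49) → (160.37,83.36). Closed: final G1 returns to the first vertex.

**Shape 2** — `<path>` open polyline, stroke `#ff8800` → cut (S919, F834). Machine vertices: (219.96,26.38) → (52.30,82.66) → (199.30,121.63) → (39.75,27.66) → (62.78,90.88). Open path.

**Shape 3** — `<path>` cubic bezier, stroke `#0000ff` → score (S552, F1783). Control points (SVG): P0=(101.19,63.84), P1=(101.41,46.80), P2=(44.58,23.37), P3=(47.19,34.74); sampled at t=k/8. Machine vertices: (101.19,70.00) → (98.83,76.61) → (92.48,83.33) → (83.51,89.69) → (73.29,95.20) → (63.19,99.38) → (54.56,101.75) → (48.77,101.81) → (47.19,99.10). Open path.

**Shape 4** — `<path>` quadratic bezier, stroke `#ff8800` → cut (S919, F834). Control points (SVG): P0=(180.47,105.65), P1=(123.70,117.37), P2=(79.81,102.36); sampled at t=k/8. Machine vertices: (180.47,28.19) → (166.48,25.68) → (152.89,24.00) → (139.70,23.16) → (126.92,23.15) → (114.54,23.98) → (102.56,25.65) → (90.98,28.15) → (79.81,31.48). Open path.

**Shape 5** — `<path>` cubic bezier, stroke `#0000ff` → score (S552, F1783). Control points (SVG): P0=(197.16,51.97), P1=(217.69,34.68), P2=(131.55,27.86), P3=(106.14,38.67); sampled at t=k/8. Machine vertices: (197.16,81.87) → (200.19,87.85) → (195.17,92.76) → (184.08,96.53) → (168.88,99.06) → (151.52,100.27) → (133.97,100.08) → (118.19,98.41) → (106.14,95.17). Open path.

; Generated by LaserGRBL
G21
G90
G0 X160.37 Y83.36
M3 S552
G1 X158.21 Y94.23 F1783
G1 X152.05 Y103.45 F1783
G1 X142.83 Y109.61 F1783
G1 X131.96 Y111.77 F1783
G1 X121.09 Y109.61 F1783
G1 X111.87 Y103.45 F1783
G1 X105.71 Y94.23 F1783
G1 X103.55 Y83.36 F1783
G1 X105.71 Y72.49 F1783
G1 X111.87 Y63.27 F1783
G1 X121.09 Y57.11 F1783
G1 X131.96 Y54.95 F1783
G1 X142.83 Y57.11 F1783
G1 X152.05 Y63.27 F1783
G1 X158.21 Y72.49 F1783
G1 X160.37 Y83.36 F1783
M5
G0 X219.96 Y26.38
M3 S919
G1 X52.30 Y82.66 F834
G1 X199.30 Y121.63 F834
G1 X39.75 Y27.66 F834
G1 X62.78 Y90.88 F834
M5
G0 X101.19 Y70.00
M3 S552
G1 X98.83 Y76.61 F1783
G1 X92.48 Y83.33 F1783
G1 X83.51 Y89.69 F1783
G1 X73.29 Y95.20 F1783
G1 X63.19 Y99.38 F1783
G1 X54.56 Y101.75 F1783
G1 X48.77 Y101.81 F1783
G1 X47.19 Y99.10 F1783
M5
G0 X180.47 Y28.19
M3 S919
G1 X166.48 Y25.68 F834
G1 X152.89 Y24.00 F834
G1 X139.70 Y23.16 F834
G1 X126.92 Y23.15 F834
G1 X114.54 Y23.98 F834
G1 X102.56 Y25.65 F834
G1 X90.98 Y28.15 F834
G1 X79.81 Y31.48 F834
M5
G0 X197.16 Y81.87
M3 S552
G1 X200.19 Y87.85 F1783
G1 X195.17 Y92.76 F1783
G1 X184.08 Y96.53 F1783
G1 X168.88 Y99.06 F1783
G1 X151.52 Y100.27 F1783
G1 X133.97 Y100.08 F1783
G1 X118.19 Y98.41 F1783
G1 X106.14 Y95.17 F1783
M5
G0 X0.00 Y0.00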